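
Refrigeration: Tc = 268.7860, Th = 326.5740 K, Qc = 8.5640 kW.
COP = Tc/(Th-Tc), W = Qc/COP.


COP = 268.7860 / 57.7880 = 4.6512
W = 8.5640 / 4.6512 = 1.8412 kW

COP = 4.6512, W = 1.8412 kW


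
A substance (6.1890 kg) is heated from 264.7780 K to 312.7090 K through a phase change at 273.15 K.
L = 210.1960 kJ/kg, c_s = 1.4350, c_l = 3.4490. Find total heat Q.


Q1 (sensible, solid) = 6.1890 * 1.4350 * 8.3720 = 74.3535 kJ
Q2 (latent) = 6.1890 * 210.1960 = 1300.9030 kJ
Q3 (sensible, liquid) = 6.1890 * 3.4490 * 39.5590 = 844.4209 kJ
Q_total = 2219.6775 kJ

2219.6775 kJ


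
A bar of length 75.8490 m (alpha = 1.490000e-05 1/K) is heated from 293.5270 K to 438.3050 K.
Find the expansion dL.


dT = 144.7780 K
dL = 1.490000e-05 * 75.8490 * 144.7780 = 0.163621 m
L_final = 76.012621 m

dL = 0.163621 m


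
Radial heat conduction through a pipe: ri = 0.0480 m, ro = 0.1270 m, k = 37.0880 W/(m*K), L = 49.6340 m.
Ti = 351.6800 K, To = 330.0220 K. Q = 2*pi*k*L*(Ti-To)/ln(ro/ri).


dT = 21.6580 K
ln(ro/ri) = 0.9730
Q = 2*pi*37.0880*49.6340*21.6580 / 0.9730 = 257456.7504 W

257456.7504 W


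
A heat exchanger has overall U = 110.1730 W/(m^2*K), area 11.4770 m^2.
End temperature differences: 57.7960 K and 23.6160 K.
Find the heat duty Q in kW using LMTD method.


LMTD = 38.1902 K
Q = 110.1730 * 11.4770 * 38.1902 = 48289.7490 W = 48.2897 kW

48.2897 kW


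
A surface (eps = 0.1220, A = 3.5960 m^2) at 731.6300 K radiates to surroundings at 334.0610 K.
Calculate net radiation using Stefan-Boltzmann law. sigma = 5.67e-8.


T^4 = 2.8653e+11
Tsurr^4 = 1.2454e+10
Q = 0.1220 * 5.67e-8 * 3.5960 * 2.7407e+11 = 6817.5695 W

6817.5695 W


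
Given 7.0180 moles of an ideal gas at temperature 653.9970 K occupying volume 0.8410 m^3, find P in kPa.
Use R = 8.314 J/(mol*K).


P = nRT/V = 7.0180 * 8.314 * 653.9970 / 0.8410
= 38159.1894 / 0.8410 = 45373.5902 Pa = 45.3736 kPa

45.3736 kPa


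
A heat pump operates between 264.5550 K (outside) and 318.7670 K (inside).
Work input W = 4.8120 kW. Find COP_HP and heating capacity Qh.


COP = 318.7670 / 54.2120 = 5.8800
Qh = 5.8800 * 4.8120 = 28.2946 kW

COP = 5.8800, Qh = 28.2946 kW


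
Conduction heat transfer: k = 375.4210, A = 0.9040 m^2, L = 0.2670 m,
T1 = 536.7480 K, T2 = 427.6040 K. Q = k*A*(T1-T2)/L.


dT = 109.1440 K
Q = 375.4210 * 0.9040 * 109.1440 / 0.2670 = 138731.6646 W

138731.6646 W


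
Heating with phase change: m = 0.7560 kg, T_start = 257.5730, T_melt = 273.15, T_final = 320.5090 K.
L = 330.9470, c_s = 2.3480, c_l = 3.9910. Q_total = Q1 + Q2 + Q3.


Q1 (sensible, solid) = 0.7560 * 2.3480 * 15.5770 = 27.6505 kJ
Q2 (latent) = 0.7560 * 330.9470 = 250.1959 kJ
Q3 (sensible, liquid) = 0.7560 * 3.9910 * 47.3590 = 142.8914 kJ
Q_total = 420.7379 kJ

420.7379 kJ


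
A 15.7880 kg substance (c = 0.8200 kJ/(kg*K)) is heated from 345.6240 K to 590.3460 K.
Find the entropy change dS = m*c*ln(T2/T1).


T2/T1 = 1.7081
ln(T2/T1) = 0.5354
dS = 15.7880 * 0.8200 * 0.5354 = 6.9308 kJ/K

6.9308 kJ/K


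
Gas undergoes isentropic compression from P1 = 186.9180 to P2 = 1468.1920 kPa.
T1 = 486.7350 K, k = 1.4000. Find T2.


(k-1)/k = 0.2857
(P2/P1)^exp = 1.8020
T2 = 486.7350 * 1.8020 = 877.0907 K

877.0907 K


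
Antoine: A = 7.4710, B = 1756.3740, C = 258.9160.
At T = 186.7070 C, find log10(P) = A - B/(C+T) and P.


C+T = 445.6230
B/(C+T) = 3.9414
log10(P) = 7.4710 - 3.9414 = 3.5296
P = 10^3.5296 = 3385.4007 mmHg

3385.4007 mmHg


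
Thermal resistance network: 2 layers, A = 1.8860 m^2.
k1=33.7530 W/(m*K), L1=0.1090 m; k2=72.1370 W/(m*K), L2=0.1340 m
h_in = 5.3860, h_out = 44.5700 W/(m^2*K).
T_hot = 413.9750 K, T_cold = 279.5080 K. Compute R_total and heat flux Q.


R_conv_in = 1/(5.3860*1.8860) = 0.0984
R_1 = 0.1090/(33.7530*1.8860) = 0.0017
R_2 = 0.1340/(72.1370*1.8860) = 0.0010
R_conv_out = 1/(44.5700*1.8860) = 0.0119
R_total = 0.1130 K/W
Q = 134.4670 / 0.1130 = 1189.5711 W

R_total = 0.1130 K/W, Q = 1189.5711 W


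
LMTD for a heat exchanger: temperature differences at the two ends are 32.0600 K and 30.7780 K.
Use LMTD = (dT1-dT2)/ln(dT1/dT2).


dT1/dT2 = 1.0417
ln(dT1/dT2) = 0.0408
LMTD = 1.2820 / 0.0408 = 31.4146 K

31.4146 K


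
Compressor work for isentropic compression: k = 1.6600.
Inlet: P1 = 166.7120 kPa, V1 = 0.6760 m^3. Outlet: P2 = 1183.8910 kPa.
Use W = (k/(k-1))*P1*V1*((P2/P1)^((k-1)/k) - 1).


(k-1)/k = 0.3976
(P2/P1)^exp = 2.1802
W = 2.5152 * 166.7120 * 0.6760 * (2.1802 - 1) = 334.5147 kJ

334.5147 kJ


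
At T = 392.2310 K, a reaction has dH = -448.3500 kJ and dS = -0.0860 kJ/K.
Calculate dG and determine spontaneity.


T*dS = 392.2310 * -0.0860 = -33.7319 kJ
dG = -448.3500 + 33.7319 = -414.6181 kJ (spontaneous)

dG = -414.6181 kJ, spontaneous


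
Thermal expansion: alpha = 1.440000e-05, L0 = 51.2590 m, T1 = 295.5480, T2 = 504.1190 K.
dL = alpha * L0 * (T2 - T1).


dT = 208.5710 K
dL = 1.440000e-05 * 51.2590 * 208.5710 = 0.153952 m
L_final = 51.412952 m

dL = 0.153952 m


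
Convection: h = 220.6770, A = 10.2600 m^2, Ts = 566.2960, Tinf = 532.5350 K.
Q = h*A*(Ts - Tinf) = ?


dT = 33.7610 K
Q = 220.6770 * 10.2600 * 33.7610 = 76439.8338 W

76439.8338 W


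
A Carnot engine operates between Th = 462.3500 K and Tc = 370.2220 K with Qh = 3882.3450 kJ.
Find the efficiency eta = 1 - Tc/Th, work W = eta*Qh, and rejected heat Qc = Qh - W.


eta = 1 - 370.2220/462.3500 = 0.1993
W = 0.1993 * 3882.3450 = 773.5972 kJ
Qc = 3882.3450 - 773.5972 = 3108.7478 kJ

eta = 19.9260%, W = 773.5972 kJ, Qc = 3108.7478 kJ


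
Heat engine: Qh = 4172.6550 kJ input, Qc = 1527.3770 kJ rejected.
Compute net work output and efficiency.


W = 4172.6550 - 1527.3770 = 2645.2780 kJ
eta = 2645.2780 / 4172.6550 = 0.6340 = 63.3956%

W = 2645.2780 kJ, eta = 63.3956%


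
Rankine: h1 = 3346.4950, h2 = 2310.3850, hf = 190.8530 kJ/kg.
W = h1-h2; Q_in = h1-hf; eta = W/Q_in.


W = 1036.1100 kJ/kg
Q_in = 3155.6420 kJ/kg
eta = 0.3283 = 32.8336%

eta = 32.8336%


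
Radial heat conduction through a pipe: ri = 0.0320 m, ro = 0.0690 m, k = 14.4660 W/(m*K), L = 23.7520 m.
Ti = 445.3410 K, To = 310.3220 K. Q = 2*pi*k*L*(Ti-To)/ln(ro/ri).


dT = 135.0190 K
ln(ro/ri) = 0.7684
Q = 2*pi*14.4660*23.7520*135.0190 / 0.7684 = 379360.9818 W

379360.9818 W


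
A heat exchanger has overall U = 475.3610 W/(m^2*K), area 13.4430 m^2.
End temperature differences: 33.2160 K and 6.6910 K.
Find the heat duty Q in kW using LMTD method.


LMTD = 16.5547 K
Q = 475.3610 * 13.4430 * 16.5547 = 105788.8475 W = 105.7888 kW

105.7888 kW


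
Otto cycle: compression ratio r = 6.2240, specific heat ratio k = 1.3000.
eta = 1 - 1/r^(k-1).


r^(k-1) = 1.7307
eta = 1 - 1/1.7307 = 0.4222 = 42.2198%

42.2198%


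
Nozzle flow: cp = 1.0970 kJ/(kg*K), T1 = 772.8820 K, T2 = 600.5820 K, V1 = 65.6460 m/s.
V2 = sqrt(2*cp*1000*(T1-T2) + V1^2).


dT = 172.3000 K
2*cp*1000*dT = 378026.2000
V1^2 = 4309.3973
V2 = sqrt(382335.5973) = 618.3329 m/s

618.3329 m/s


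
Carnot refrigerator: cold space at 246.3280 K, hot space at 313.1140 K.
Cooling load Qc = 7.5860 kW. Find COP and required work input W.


COP = 246.3280 / 66.7860 = 3.6883
W = 7.5860 / 3.6883 = 2.0568 kW

COP = 3.6883, W = 2.0568 kW


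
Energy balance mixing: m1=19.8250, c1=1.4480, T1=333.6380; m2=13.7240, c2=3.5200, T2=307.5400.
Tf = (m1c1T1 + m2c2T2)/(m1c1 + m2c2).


num = 24434.4025
den = 77.0151
Tf = 317.2678 K

317.2678 K


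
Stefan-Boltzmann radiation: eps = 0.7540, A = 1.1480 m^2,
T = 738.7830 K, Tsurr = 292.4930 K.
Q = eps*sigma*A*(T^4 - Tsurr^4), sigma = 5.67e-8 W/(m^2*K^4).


T^4 = 2.9790e+11
Tsurr^4 = 7.3192e+09
Q = 0.7540 * 5.67e-8 * 1.1480 * 2.9058e+11 = 14261.3372 W

14261.3372 W


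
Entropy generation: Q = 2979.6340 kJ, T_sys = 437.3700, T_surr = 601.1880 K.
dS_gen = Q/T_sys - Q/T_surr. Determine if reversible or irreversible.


dS_sys = 2979.6340/437.3700 = 6.8126 kJ/K
dS_surr = -2979.6340/601.1880 = -4.9562 kJ/K
dS_gen = 6.8126 - 4.9562 = 1.8564 kJ/K (irreversible)

dS_gen = 1.8564 kJ/K, irreversible


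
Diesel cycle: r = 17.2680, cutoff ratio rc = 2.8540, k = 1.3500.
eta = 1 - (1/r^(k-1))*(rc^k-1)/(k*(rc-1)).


r^(k-1) = 2.7104
rc^k = 4.1197
eta = 0.5401 = 54.0134%

54.0134%


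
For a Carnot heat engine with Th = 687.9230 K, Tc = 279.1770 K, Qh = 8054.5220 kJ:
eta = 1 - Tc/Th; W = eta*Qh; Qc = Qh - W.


eta = 1 - 279.1770/687.9230 = 0.5942
W = 0.5942 * 8054.5220 = 4785.7880 kJ
Qc = 8054.5220 - 4785.7880 = 3268.7340 kJ

eta = 59.4174%, W = 4785.7880 kJ, Qc = 3268.7340 kJ


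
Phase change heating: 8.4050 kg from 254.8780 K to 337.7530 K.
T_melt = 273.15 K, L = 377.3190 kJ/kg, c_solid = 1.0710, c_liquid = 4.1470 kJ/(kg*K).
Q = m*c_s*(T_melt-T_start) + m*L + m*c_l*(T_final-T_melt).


Q1 (sensible, solid) = 8.4050 * 1.0710 * 18.2720 = 164.4801 kJ
Q2 (latent) = 8.4050 * 377.3190 = 3171.3662 kJ
Q3 (sensible, liquid) = 8.4050 * 4.1470 * 64.6030 = 2251.7721 kJ
Q_total = 5587.6184 kJ

5587.6184 kJ


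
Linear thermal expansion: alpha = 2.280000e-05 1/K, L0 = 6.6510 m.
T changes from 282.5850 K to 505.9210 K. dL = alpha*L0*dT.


dT = 223.3360 K
dL = 2.280000e-05 * 6.6510 * 223.3360 = 0.033867 m
L_final = 6.684867 m

dL = 0.033867 m


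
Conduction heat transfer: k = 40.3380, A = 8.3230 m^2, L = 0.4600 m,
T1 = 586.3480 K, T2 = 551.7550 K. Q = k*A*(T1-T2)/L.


dT = 34.5930 K
Q = 40.3380 * 8.3230 * 34.5930 / 0.4600 = 25247.8645 W

25247.8645 W


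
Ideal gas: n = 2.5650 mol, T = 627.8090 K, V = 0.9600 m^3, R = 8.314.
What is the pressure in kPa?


P = nRT/V = 2.5650 * 8.314 * 627.8090 / 0.9600
= 13388.2843 / 0.9600 = 13946.1295 Pa = 13.9461 kPa

13.9461 kPa


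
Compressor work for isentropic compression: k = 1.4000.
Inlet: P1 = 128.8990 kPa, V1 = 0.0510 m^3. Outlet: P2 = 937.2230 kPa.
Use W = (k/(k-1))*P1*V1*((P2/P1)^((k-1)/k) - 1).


(k-1)/k = 0.2857
(P2/P1)^exp = 1.7627
W = 3.5000 * 128.8990 * 0.0510 * (1.7627 - 1) = 17.5477 kJ

17.5477 kJ


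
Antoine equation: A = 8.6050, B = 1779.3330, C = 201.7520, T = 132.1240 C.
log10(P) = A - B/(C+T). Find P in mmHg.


C+T = 333.8760
B/(C+T) = 5.3293
log10(P) = 8.6050 - 5.3293 = 3.2757
P = 10^3.2757 = 1886.5883 mmHg

1886.5883 mmHg


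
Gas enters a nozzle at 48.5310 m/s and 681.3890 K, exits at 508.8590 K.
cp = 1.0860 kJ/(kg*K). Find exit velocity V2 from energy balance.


dT = 172.5300 K
2*cp*1000*dT = 374735.1600
V1^2 = 2355.2580
V2 = sqrt(377090.4180) = 614.0769 m/s

614.0769 m/s


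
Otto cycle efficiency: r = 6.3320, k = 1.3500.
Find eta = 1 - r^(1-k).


r^(k-1) = 1.9078
eta = 1 - 1/1.9078 = 0.4758 = 47.5844%

47.5844%


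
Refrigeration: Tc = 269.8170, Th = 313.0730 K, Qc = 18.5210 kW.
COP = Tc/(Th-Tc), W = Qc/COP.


COP = 269.8170 / 43.2560 = 6.2377
W = 18.5210 / 6.2377 = 2.9692 kW

COP = 6.2377, W = 2.9692 kW


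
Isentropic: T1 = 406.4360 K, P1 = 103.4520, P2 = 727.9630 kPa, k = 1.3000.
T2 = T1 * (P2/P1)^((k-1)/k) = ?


(k-1)/k = 0.2308
(P2/P1)^exp = 1.5687
T2 = 406.4360 * 1.5687 = 637.5866 K

637.5866 K


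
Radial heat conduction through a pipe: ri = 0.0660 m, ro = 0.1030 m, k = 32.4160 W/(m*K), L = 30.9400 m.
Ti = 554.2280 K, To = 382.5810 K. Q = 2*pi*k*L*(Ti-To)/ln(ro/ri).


dT = 171.6470 K
ln(ro/ri) = 0.4451
Q = 2*pi*32.4160*30.9400*171.6470 / 0.4451 = 2430319.4007 W

2430319.4007 W


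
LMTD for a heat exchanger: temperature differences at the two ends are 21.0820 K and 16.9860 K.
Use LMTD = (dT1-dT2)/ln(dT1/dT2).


dT1/dT2 = 1.2411
ln(dT1/dT2) = 0.2160
LMTD = 4.0960 / 0.2160 = 18.9603 K

18.9603 K


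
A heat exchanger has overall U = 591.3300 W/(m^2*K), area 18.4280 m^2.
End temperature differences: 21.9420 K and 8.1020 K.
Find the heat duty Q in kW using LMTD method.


LMTD = 13.8915 K
Q = 591.3300 * 18.4280 * 13.8915 = 151376.2387 W = 151.3762 kW

151.3762 kW


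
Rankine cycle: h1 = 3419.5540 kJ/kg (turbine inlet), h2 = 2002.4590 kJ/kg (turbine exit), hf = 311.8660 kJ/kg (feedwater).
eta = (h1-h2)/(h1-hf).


W = 1417.0950 kJ/kg
Q_in = 3107.6880 kJ/kg
eta = 0.4560 = 45.5997%

eta = 45.5997%


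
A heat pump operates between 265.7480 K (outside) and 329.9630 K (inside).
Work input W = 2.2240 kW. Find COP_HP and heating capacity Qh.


COP = 329.9630 / 64.2150 = 5.1384
Qh = 5.1384 * 2.2240 = 11.4278 kW

COP = 5.1384, Qh = 11.4278 kW


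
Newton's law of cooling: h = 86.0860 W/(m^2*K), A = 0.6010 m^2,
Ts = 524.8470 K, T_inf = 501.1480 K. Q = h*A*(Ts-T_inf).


dT = 23.6990 K
Q = 86.0860 * 0.6010 * 23.6990 = 1226.1314 W

1226.1314 W


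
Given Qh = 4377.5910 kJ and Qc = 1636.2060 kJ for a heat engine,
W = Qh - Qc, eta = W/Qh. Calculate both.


W = 4377.5910 - 1636.2060 = 2741.3850 kJ
eta = 2741.3850 / 4377.5910 = 0.6262 = 62.6231%

W = 2741.3850 kJ, eta = 62.6231%


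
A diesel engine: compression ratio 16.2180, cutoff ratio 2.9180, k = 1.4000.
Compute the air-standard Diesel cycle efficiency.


r^(k-1) = 3.0479
rc^k = 4.4784
eta = 0.5750 = 57.4990%

57.4990%


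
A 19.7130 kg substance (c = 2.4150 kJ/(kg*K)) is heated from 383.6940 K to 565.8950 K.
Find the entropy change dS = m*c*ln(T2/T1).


T2/T1 = 1.4749
ln(T2/T1) = 0.3886
dS = 19.7130 * 2.4150 * 0.3886 = 18.4983 kJ/K

18.4983 kJ/K


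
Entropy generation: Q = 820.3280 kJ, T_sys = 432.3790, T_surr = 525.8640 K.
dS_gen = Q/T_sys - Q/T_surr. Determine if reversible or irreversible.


dS_sys = 820.3280/432.3790 = 1.8972 kJ/K
dS_surr = -820.3280/525.8640 = -1.5600 kJ/K
dS_gen = 1.8972 - 1.5600 = 0.3373 kJ/K (irreversible)

dS_gen = 0.3373 kJ/K, irreversible


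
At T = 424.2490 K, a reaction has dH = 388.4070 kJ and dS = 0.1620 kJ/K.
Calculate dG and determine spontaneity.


T*dS = 424.2490 * 0.1620 = 68.7283 kJ
dG = 388.4070 - 68.7283 = 319.6787 kJ (non-spontaneous)

dG = 319.6787 kJ, non-spontaneous


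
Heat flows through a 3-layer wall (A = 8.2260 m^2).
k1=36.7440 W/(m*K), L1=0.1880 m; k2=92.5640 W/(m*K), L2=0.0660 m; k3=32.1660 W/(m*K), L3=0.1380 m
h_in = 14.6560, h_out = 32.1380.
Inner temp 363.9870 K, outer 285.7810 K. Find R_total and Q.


R_conv_in = 1/(14.6560*8.2260) = 0.0083
R_1 = 0.1880/(36.7440*8.2260) = 0.0006
R_2 = 0.0660/(92.5640*8.2260) = 8.6679e-05
R_3 = 0.1380/(32.1660*8.2260) = 0.0005
R_conv_out = 1/(32.1380*8.2260) = 0.0038
R_total = 0.0133 K/W
Q = 78.2060 / 0.0133 = 5876.8629 W

R_total = 0.0133 K/W, Q = 5876.8629 W


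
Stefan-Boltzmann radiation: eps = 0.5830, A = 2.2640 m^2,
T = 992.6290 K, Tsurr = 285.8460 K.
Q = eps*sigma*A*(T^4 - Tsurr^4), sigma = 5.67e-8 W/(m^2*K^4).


T^4 = 9.7084e+11
Tsurr^4 = 6.6762e+09
Q = 0.5830 * 5.67e-8 * 2.2640 * 9.6416e+11 = 72157.0949 W

72157.0949 W


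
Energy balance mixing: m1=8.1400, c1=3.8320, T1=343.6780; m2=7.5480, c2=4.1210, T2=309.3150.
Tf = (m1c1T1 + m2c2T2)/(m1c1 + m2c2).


num = 20341.5075
den = 62.2978
Tf = 326.5205 K

326.5205 K


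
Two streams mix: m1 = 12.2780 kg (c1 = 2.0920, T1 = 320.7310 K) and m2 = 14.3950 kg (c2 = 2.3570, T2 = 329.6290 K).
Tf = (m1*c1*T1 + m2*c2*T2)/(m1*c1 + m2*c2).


num = 19422.1478
den = 59.6146
Tf = 325.7952 K

325.7952 K


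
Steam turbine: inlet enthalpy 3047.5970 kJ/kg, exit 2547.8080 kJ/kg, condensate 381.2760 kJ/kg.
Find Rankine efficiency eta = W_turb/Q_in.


W = 499.7890 kJ/kg
Q_in = 2666.3210 kJ/kg
eta = 0.1874 = 18.7445%

eta = 18.7445%


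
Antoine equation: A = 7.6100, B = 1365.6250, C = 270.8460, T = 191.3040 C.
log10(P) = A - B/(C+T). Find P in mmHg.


C+T = 462.1500
B/(C+T) = 2.9549
log10(P) = 7.6100 - 2.9549 = 4.6551
P = 10^4.6551 = 45191.9548 mmHg

45191.9548 mmHg


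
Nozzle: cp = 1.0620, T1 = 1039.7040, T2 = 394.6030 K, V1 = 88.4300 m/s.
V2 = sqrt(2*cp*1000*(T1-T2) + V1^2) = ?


dT = 645.1010 K
2*cp*1000*dT = 1370194.5240
V1^2 = 7819.8649
V2 = sqrt(1378014.3889) = 1173.8886 m/s

1173.8886 m/s


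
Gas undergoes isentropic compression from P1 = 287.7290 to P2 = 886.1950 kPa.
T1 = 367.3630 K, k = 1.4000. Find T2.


(k-1)/k = 0.2857
(P2/P1)^exp = 1.3791
T2 = 367.3630 * 1.3791 = 506.6171 K

506.6171 K


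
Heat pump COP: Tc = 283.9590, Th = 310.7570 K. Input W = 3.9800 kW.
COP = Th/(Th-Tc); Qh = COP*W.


COP = 310.7570 / 26.7980 = 11.5963
Qh = 11.5963 * 3.9800 = 46.1532 kW

COP = 11.5963, Qh = 46.1532 kW


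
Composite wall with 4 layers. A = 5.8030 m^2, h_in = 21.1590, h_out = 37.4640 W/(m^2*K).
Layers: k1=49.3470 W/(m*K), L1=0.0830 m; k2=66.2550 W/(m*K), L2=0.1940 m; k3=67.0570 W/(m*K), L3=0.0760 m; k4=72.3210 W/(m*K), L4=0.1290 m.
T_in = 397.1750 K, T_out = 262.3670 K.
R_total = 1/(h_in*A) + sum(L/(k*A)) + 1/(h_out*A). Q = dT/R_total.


R_conv_in = 1/(21.1590*5.8030) = 0.0081
R_1 = 0.0830/(49.3470*5.8030) = 0.0003
R_2 = 0.1940/(66.2550*5.8030) = 0.0005
R_3 = 0.0760/(67.0570*5.8030) = 0.0002
R_4 = 0.1290/(72.3210*5.8030) = 0.0003
R_conv_out = 1/(37.4640*5.8030) = 0.0046
R_total = 0.0140 K/W
Q = 134.8080 / 0.0140 = 9600.9423 W

R_total = 0.0140 K/W, Q = 9600.9423 W


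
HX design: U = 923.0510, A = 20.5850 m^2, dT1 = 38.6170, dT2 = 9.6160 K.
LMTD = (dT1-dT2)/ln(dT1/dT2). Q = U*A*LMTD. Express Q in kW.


LMTD = 20.8601 K
Q = 923.0510 * 20.5850 * 20.8601 = 396362.1697 W = 396.3622 kW

396.3622 kW


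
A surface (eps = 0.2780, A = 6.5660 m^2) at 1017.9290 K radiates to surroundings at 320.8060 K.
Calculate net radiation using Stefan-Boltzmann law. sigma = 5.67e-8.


T^4 = 1.0737e+12
Tsurr^4 = 1.0592e+10
Q = 0.2780 * 5.67e-8 * 6.5660 * 1.0631e+12 = 110025.4278 W

110025.4278 W


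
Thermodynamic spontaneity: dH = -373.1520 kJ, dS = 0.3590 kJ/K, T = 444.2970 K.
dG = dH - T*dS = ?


T*dS = 444.2970 * 0.3590 = 159.5026 kJ
dG = -373.1520 - 159.5026 = -532.6546 kJ (spontaneous)

dG = -532.6546 kJ, spontaneous


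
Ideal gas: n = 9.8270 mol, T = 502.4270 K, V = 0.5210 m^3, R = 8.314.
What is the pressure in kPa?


P = nRT/V = 9.8270 * 8.314 * 502.4270 / 0.5210
= 41049.1290 / 0.5210 = 78789.1151 Pa = 78.7891 kPa

78.7891 kPa


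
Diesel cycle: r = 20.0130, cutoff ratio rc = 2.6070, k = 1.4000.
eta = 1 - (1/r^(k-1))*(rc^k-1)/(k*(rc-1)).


r^(k-1) = 3.3153
rc^k = 3.8247
eta = 0.6213 = 62.1293%

62.1293%


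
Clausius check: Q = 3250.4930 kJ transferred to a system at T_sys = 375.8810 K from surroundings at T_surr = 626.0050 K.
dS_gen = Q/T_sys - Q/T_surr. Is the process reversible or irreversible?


dS_sys = 3250.4930/375.8810 = 8.6477 kJ/K
dS_surr = -3250.4930/626.0050 = -5.1924 kJ/K
dS_gen = 8.6477 - 5.1924 = 3.4552 kJ/K (irreversible)

dS_gen = 3.4552 kJ/K, irreversible


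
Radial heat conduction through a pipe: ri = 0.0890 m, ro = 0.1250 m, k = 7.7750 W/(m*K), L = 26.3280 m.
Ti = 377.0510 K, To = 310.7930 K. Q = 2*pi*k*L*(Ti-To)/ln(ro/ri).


dT = 66.2580 K
ln(ro/ri) = 0.3397
Q = 2*pi*7.7750*26.3280*66.2580 / 0.3397 = 250882.1985 W

250882.1985 W


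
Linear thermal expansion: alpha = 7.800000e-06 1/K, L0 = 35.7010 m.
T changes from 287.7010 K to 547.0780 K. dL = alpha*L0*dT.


dT = 259.3770 K
dL = 7.800000e-06 * 35.7010 * 259.3770 = 0.072228 m
L_final = 35.773228 m

dL = 0.072228 m


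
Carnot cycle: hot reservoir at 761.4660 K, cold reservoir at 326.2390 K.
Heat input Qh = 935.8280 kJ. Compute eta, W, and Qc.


eta = 1 - 326.2390/761.4660 = 0.5716
W = 0.5716 * 935.8280 = 534.8861 kJ
Qc = 935.8280 - 534.8861 = 400.9419 kJ

eta = 57.1565%, W = 534.8861 kJ, Qc = 400.9419 kJ


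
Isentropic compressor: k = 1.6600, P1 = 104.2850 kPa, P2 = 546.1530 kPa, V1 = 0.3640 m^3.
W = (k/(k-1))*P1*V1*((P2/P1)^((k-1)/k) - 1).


(k-1)/k = 0.3976
(P2/P1)^exp = 1.9315
W = 2.5152 * 104.2850 * 0.3640 * (1.9315 - 1) = 88.9385 kJ

88.9385 kJ


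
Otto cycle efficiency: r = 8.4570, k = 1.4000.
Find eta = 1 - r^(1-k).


r^(k-1) = 2.3490
eta = 1 - 1/2.3490 = 0.5743 = 57.4290%

57.4290%


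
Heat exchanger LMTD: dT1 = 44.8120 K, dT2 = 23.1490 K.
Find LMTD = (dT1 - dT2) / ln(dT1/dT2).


dT1/dT2 = 1.9358
ln(dT1/dT2) = 0.6605
LMTD = 21.6630 / 0.6605 = 32.7967 K

32.7967 K


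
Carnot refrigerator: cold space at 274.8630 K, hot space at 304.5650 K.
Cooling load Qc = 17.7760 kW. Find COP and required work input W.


COP = 274.8630 / 29.7020 = 9.2540
W = 17.7760 / 9.2540 = 1.9209 kW

COP = 9.2540, W = 1.9209 kW


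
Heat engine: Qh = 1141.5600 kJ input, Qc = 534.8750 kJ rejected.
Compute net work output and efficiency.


W = 1141.5600 - 534.8750 = 606.6850 kJ
eta = 606.6850 / 1141.5600 = 0.5315 = 53.1453%

W = 606.6850 kJ, eta = 53.1453%


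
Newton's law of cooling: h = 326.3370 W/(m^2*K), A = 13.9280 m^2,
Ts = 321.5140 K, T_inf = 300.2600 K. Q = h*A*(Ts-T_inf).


dT = 21.2540 K
Q = 326.3370 * 13.9280 * 21.2540 = 96604.1428 W

96604.1428 W


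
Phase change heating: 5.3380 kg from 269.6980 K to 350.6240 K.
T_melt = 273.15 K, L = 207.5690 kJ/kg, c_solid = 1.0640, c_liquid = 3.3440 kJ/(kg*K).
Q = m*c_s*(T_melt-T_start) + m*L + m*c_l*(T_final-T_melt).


Q1 (sensible, solid) = 5.3380 * 1.0640 * 3.4520 = 19.6061 kJ
Q2 (latent) = 5.3380 * 207.5690 = 1108.0033 kJ
Q3 (sensible, liquid) = 5.3380 * 3.3440 * 77.4740 = 1382.9320 kJ
Q_total = 2510.5414 kJ

2510.5414 kJ


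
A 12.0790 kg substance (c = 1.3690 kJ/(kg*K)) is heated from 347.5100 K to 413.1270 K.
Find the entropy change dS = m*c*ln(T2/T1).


T2/T1 = 1.1888
ln(T2/T1) = 0.1730
dS = 12.0790 * 1.3690 * 0.1730 = 2.8601 kJ/K

2.8601 kJ/K


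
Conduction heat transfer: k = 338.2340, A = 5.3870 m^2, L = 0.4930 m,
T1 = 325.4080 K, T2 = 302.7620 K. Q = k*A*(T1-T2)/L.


dT = 22.6460 K
Q = 338.2340 * 5.3870 * 22.6460 / 0.4930 = 83696.7937 W

83696.7937 W


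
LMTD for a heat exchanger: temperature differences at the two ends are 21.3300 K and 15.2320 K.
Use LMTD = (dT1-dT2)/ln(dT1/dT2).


dT1/dT2 = 1.4003
ln(dT1/dT2) = 0.3367
LMTD = 6.0980 / 0.3367 = 18.1102 K

18.1102 K


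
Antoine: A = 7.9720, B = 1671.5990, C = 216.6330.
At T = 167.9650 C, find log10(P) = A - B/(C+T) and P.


C+T = 384.5980
B/(C+T) = 4.3464
log10(P) = 7.9720 - 4.3464 = 3.6256
P = 10^3.6256 = 4223.2437 mmHg

4223.2437 mmHg


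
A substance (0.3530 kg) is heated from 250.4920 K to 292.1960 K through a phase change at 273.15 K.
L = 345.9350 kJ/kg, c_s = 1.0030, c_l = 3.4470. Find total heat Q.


Q1 (sensible, solid) = 0.3530 * 1.0030 * 22.6580 = 8.0223 kJ
Q2 (latent) = 0.3530 * 345.9350 = 122.1151 kJ
Q3 (sensible, liquid) = 0.3530 * 3.4470 * 19.0460 = 23.1750 kJ
Q_total = 153.3123 kJ

153.3123 kJ


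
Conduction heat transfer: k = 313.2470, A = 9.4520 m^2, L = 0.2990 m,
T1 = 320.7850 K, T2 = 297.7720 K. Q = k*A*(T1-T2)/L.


dT = 23.0130 K
Q = 313.2470 * 9.4520 * 23.0130 / 0.2990 = 227883.3958 W

227883.3958 W


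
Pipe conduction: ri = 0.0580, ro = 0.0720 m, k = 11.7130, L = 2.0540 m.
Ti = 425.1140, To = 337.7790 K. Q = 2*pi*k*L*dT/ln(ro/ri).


dT = 87.3350 K
ln(ro/ri) = 0.2162
Q = 2*pi*11.7130*2.0540*87.3350 / 0.2162 = 61056.8885 W

61056.8885 W


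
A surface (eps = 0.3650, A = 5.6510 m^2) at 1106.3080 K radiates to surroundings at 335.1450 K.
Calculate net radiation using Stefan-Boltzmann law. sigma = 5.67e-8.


T^4 = 1.4980e+12
Tsurr^4 = 1.2616e+10
Q = 0.3650 * 5.67e-8 * 5.6510 * 1.4854e+12 = 173712.9625 W

173712.9625 W


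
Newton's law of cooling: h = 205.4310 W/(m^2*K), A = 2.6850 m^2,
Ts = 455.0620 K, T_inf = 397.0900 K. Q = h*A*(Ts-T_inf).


dT = 57.9720 K
Q = 205.4310 * 2.6850 * 57.9720 = 31976.3253 W

31976.3253 W


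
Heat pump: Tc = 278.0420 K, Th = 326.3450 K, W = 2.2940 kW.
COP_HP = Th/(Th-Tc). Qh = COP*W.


COP = 326.3450 / 48.3030 = 6.7562
Qh = 6.7562 * 2.2940 = 15.4987 kW

COP = 6.7562, Qh = 15.4987 kW


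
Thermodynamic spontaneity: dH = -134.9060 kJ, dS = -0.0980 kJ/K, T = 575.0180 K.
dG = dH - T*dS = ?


T*dS = 575.0180 * -0.0980 = -56.3518 kJ
dG = -134.9060 + 56.3518 = -78.5542 kJ (spontaneous)

dG = -78.5542 kJ, spontaneous


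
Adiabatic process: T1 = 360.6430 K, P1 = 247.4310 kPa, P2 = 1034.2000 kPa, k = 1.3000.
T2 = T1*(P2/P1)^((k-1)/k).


(k-1)/k = 0.2308
(P2/P1)^exp = 1.3910
T2 = 360.6430 * 1.3910 = 501.6721 K

501.6721 K


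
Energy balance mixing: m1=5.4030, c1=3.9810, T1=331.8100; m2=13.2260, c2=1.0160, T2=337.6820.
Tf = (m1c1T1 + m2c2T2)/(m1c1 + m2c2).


num = 11674.6561
den = 34.9470
Tf = 334.0679 K

334.0679 K


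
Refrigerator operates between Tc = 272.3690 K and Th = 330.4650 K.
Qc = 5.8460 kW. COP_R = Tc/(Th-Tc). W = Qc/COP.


COP = 272.3690 / 58.0960 = 4.6883
W = 5.8460 / 4.6883 = 1.2469 kW

COP = 4.6883, W = 1.2469 kW


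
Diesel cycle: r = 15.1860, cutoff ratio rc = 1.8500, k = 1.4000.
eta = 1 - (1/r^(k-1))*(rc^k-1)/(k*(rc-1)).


r^(k-1) = 2.9688
rc^k = 2.3661
eta = 0.6133 = 61.3303%

61.3303%


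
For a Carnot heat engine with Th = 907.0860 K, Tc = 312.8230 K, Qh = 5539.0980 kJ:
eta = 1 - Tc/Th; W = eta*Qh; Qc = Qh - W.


eta = 1 - 312.8230/907.0860 = 0.6551
W = 0.6551 * 5539.0980 = 3628.8522 kJ
Qc = 5539.0980 - 3628.8522 = 1910.2458 kJ

eta = 65.5134%, W = 3628.8522 kJ, Qc = 1910.2458 kJ


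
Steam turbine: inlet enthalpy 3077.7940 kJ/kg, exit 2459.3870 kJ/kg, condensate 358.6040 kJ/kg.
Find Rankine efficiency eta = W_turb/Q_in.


W = 618.4070 kJ/kg
Q_in = 2719.1900 kJ/kg
eta = 0.2274 = 22.7423%

eta = 22.7423%


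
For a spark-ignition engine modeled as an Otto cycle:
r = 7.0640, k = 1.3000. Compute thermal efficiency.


r^(k-1) = 1.7977
eta = 1 - 1/1.7977 = 0.4437 = 44.3731%

44.3731%


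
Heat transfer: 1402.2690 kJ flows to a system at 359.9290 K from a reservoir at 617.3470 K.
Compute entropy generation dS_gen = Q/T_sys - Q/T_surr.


dS_sys = 1402.2690/359.9290 = 3.8960 kJ/K
dS_surr = -1402.2690/617.3470 = -2.2714 kJ/K
dS_gen = 3.8960 - 2.2714 = 1.6245 kJ/K (irreversible)

dS_gen = 1.6245 kJ/K, irreversible


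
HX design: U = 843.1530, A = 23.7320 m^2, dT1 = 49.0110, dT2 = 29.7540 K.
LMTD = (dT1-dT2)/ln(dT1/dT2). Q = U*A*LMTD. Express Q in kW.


LMTD = 38.5849 K
Q = 843.1530 * 23.7320 * 38.5849 = 772072.6376 W = 772.0726 kW

772.0726 kW


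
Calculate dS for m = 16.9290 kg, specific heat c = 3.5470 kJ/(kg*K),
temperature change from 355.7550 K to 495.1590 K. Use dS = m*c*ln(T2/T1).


T2/T1 = 1.3919
ln(T2/T1) = 0.3306
dS = 16.9290 * 3.5470 * 0.3306 = 19.8538 kJ/K

19.8538 kJ/K


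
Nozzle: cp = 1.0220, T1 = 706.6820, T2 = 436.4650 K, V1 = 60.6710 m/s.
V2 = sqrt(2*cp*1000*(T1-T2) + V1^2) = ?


dT = 270.2170 K
2*cp*1000*dT = 552323.5480
V1^2 = 3680.9702
V2 = sqrt(556004.5182) = 745.6571 m/s

745.6571 m/s


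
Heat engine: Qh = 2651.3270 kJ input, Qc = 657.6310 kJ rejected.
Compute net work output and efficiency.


W = 2651.3270 - 657.6310 = 1993.6960 kJ
eta = 1993.6960 / 2651.3270 = 0.7520 = 75.1962%

W = 1993.6960 kJ, eta = 75.1962%


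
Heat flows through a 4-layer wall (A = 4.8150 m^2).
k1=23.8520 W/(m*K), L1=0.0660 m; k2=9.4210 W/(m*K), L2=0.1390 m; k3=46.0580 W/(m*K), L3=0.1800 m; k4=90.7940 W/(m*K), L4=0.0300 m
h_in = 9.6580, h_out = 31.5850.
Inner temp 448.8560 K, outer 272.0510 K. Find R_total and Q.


R_conv_in = 1/(9.6580*4.8150) = 0.0215
R_1 = 0.0660/(23.8520*4.8150) = 0.0006
R_2 = 0.1390/(9.4210*4.8150) = 0.0031
R_3 = 0.1800/(46.0580*4.8150) = 0.0008
R_4 = 0.0300/(90.7940*4.8150) = 6.8623e-05
R_conv_out = 1/(31.5850*4.8150) = 0.0066
R_total = 0.0326 K/W
Q = 176.8050 / 0.0326 = 5423.7228 W

R_total = 0.0326 K/W, Q = 5423.7228 W


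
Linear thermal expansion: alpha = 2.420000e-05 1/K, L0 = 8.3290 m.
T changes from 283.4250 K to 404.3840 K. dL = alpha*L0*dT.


dT = 120.9590 K
dL = 2.420000e-05 * 8.3290 * 120.9590 = 0.024381 m
L_final = 8.353381 m

dL = 0.024381 m


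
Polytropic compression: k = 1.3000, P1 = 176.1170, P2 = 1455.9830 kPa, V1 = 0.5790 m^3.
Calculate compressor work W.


(k-1)/k = 0.2308
(P2/P1)^exp = 1.6282
W = 4.3333 * 176.1170 * 0.5790 * (1.6282 - 1) = 277.5702 kJ

277.5702 kJ


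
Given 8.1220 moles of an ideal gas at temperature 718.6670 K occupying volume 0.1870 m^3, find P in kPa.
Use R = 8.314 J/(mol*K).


P = nRT/V = 8.1220 * 8.314 * 718.6670 / 0.1870
= 48528.9292 / 0.1870 = 259512.9903 Pa = 259.5130 kPa

259.5130 kPa


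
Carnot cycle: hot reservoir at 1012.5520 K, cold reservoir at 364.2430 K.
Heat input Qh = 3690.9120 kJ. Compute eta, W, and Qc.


eta = 1 - 364.2430/1012.5520 = 0.6403
W = 0.6403 * 3690.9120 = 2363.1887 kJ
Qc = 3690.9120 - 2363.1887 = 1327.7233 kJ

eta = 64.0272%, W = 2363.1887 kJ, Qc = 1327.7233 kJ


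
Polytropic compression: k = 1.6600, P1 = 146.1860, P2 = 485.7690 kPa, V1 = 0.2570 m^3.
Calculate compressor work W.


(k-1)/k = 0.3976
(P2/P1)^exp = 1.6120
W = 2.5152 * 146.1860 * 0.2570 * (1.6120 - 1) = 57.8259 kJ

57.8259 kJ


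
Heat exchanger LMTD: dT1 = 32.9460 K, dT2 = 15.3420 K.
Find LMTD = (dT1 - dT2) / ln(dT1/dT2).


dT1/dT2 = 2.1474
ln(dT1/dT2) = 0.7643
LMTD = 17.6040 / 0.7643 = 23.0336 K

23.0336 K


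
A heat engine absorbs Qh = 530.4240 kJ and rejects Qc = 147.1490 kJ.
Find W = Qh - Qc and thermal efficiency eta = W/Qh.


W = 530.4240 - 147.1490 = 383.2750 kJ
eta = 383.2750 / 530.4240 = 0.7226 = 72.2582%

W = 383.2750 kJ, eta = 72.2582%


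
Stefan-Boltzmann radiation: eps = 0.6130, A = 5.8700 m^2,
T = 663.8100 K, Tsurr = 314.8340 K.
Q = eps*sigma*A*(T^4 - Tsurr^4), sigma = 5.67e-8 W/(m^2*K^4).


T^4 = 1.9417e+11
Tsurr^4 = 9.8249e+09
Q = 0.6130 * 5.67e-8 * 5.8700 * 1.8434e+11 = 37610.2292 W

37610.2292 W


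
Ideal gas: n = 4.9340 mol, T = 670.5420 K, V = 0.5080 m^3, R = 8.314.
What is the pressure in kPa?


P = nRT/V = 4.9340 * 8.314 * 670.5420 / 0.5080
= 27506.4885 / 0.5080 = 54146.6308 Pa = 54.1466 kPa

54.1466 kPa


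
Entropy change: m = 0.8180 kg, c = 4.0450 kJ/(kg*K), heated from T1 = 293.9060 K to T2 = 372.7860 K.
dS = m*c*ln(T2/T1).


T2/T1 = 1.2684
ln(T2/T1) = 0.2377
dS = 0.8180 * 4.0450 * 0.2377 = 0.7867 kJ/K

0.7867 kJ/K


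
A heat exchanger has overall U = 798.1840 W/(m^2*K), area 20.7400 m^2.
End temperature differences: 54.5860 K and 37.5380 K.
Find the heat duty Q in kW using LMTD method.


LMTD = 45.5313 K
Q = 798.1840 * 20.7400 * 45.5313 = 753740.5702 W = 753.7406 kW

753.7406 kW


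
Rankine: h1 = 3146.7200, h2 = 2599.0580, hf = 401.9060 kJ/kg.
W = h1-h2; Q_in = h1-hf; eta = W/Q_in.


W = 547.6620 kJ/kg
Q_in = 2744.8140 kJ/kg
eta = 0.1995 = 19.9526%

eta = 19.9526%


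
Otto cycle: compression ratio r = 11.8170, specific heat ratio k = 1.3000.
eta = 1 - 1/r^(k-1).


r^(k-1) = 2.0977
eta = 1 - 1/2.0977 = 0.5233 = 52.3297%

52.3297%


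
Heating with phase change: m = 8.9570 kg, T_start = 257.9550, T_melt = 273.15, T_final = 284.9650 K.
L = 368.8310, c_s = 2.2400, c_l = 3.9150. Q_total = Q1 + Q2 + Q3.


Q1 (sensible, solid) = 8.9570 * 2.2400 * 15.1950 = 304.8676 kJ
Q2 (latent) = 8.9570 * 368.8310 = 3303.6193 kJ
Q3 (sensible, liquid) = 8.9570 * 3.9150 * 11.8150 = 414.3125 kJ
Q_total = 4022.7994 kJ

4022.7994 kJ


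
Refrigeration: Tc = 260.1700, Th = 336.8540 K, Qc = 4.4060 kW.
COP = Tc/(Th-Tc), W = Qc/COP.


COP = 260.1700 / 76.6840 = 3.3928
W = 4.4060 / 3.3928 = 1.2986 kW

COP = 3.3928, W = 1.2986 kW


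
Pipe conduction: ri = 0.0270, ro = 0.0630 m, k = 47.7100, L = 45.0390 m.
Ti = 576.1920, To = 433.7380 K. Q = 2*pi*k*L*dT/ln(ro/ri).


dT = 142.4540 K
ln(ro/ri) = 0.8473
Q = 2*pi*47.7100*45.0390*142.4540 / 0.8473 = 2269951.4206 W

2269951.4206 W


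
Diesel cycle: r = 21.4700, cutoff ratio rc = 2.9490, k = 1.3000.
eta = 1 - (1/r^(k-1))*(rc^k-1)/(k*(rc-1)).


r^(k-1) = 2.5093
rc^k = 4.0792
eta = 0.5157 = 51.5676%

51.5676%


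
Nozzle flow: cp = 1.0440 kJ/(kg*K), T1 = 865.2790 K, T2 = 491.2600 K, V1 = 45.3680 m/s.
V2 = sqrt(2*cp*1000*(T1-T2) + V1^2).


dT = 374.0190 K
2*cp*1000*dT = 780951.6720
V1^2 = 2058.2554
V2 = sqrt(783009.9274) = 884.8785 m/s

884.8785 m/s


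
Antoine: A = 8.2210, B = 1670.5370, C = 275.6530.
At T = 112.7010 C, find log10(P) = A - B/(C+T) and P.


C+T = 388.3540
B/(C+T) = 4.3016
log10(P) = 8.2210 - 4.3016 = 3.9194
P = 10^3.9194 = 8306.4778 mmHg

8306.4778 mmHg


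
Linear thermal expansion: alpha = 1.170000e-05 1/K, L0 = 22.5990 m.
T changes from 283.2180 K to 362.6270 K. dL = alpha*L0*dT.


dT = 79.4090 K
dL = 1.170000e-05 * 22.5990 * 79.4090 = 0.020996 m
L_final = 22.619996 m

dL = 0.020996 m


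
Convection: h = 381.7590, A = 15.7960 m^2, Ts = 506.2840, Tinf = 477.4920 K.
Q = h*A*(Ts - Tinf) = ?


dT = 28.7920 K
Q = 381.7590 * 15.7960 * 28.7920 = 173623.3946 W

173623.3946 W


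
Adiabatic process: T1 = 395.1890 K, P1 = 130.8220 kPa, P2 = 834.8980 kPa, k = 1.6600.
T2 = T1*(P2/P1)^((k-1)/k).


(k-1)/k = 0.3976
(P2/P1)^exp = 2.0895
T2 = 395.1890 * 2.0895 = 825.7456 K

825.7456 K


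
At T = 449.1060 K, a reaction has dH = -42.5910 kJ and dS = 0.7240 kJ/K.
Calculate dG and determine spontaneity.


T*dS = 449.1060 * 0.7240 = 325.1527 kJ
dG = -42.5910 - 325.1527 = -367.7437 kJ (spontaneous)

dG = -367.7437 kJ, spontaneous


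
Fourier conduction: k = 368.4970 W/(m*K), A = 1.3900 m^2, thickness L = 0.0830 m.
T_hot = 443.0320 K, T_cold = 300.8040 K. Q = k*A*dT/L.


dT = 142.2280 K
Q = 368.4970 * 1.3900 * 142.2280 / 0.0830 = 877719.5413 W

877719.5413 W


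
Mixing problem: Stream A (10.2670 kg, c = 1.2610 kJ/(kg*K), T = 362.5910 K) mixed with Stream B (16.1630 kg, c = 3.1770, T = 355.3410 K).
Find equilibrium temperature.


num = 22941.0596
den = 64.2965
Tf = 356.8009 K

356.8009 K


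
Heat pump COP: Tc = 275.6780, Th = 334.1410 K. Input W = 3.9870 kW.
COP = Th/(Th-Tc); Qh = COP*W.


COP = 334.1410 / 58.4630 = 5.7154
Qh = 5.7154 * 3.9870 = 22.7874 kW

COP = 5.7154, Qh = 22.7874 kW


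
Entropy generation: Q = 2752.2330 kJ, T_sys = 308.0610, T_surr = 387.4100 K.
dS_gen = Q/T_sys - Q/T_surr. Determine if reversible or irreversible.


dS_sys = 2752.2330/308.0610 = 8.9341 kJ/K
dS_surr = -2752.2330/387.4100 = -7.1042 kJ/K
dS_gen = 8.9341 - 7.1042 = 1.8299 kJ/K (irreversible)

dS_gen = 1.8299 kJ/K, irreversible


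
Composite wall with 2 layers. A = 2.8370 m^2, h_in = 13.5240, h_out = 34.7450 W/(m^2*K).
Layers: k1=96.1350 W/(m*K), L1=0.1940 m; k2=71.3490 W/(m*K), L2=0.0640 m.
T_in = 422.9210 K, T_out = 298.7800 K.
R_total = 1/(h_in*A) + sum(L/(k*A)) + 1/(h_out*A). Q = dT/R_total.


R_conv_in = 1/(13.5240*2.8370) = 0.0261
R_1 = 0.1940/(96.1350*2.8370) = 0.0007
R_2 = 0.0640/(71.3490*2.8370) = 0.0003
R_conv_out = 1/(34.7450*2.8370) = 0.0101
R_total = 0.0372 K/W
Q = 124.1410 / 0.0372 = 3333.8909 W

R_total = 0.0372 K/W, Q = 3333.8909 W


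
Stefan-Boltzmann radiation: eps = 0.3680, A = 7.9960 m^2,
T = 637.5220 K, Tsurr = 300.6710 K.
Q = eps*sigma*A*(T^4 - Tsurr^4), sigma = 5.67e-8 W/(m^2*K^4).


T^4 = 1.6519e+11
Tsurr^4 = 8.1727e+09
Q = 0.3680 * 5.67e-8 * 7.9960 * 1.5702e+11 = 26196.7810 W

26196.7810 W


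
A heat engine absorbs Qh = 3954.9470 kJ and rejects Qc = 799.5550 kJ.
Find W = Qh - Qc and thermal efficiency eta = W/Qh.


W = 3954.9470 - 799.5550 = 3155.3920 kJ
eta = 3155.3920 / 3954.9470 = 0.7978 = 79.7834%

W = 3155.3920 kJ, eta = 79.7834%


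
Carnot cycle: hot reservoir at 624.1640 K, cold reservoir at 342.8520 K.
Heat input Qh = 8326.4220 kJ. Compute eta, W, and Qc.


eta = 1 - 342.8520/624.1640 = 0.4507
W = 0.4507 * 8326.4220 = 3752.7355 kJ
Qc = 8326.4220 - 3752.7355 = 4573.6865 kJ

eta = 45.0702%, W = 3752.7355 kJ, Qc = 4573.6865 kJ


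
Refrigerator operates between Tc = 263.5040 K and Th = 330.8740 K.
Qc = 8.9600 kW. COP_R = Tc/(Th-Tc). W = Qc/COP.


COP = 263.5040 / 67.3700 = 3.9113
W = 8.9600 / 3.9113 = 2.2908 kW

COP = 3.9113, W = 2.2908 kW


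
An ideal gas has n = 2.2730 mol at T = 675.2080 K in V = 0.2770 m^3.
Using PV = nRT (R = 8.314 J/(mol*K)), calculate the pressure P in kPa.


P = nRT/V = 2.2730 * 8.314 * 675.2080 / 0.2770
= 12759.8931 / 0.2770 = 46064.5959 Pa = 46.0646 kPa

46.0646 kPa


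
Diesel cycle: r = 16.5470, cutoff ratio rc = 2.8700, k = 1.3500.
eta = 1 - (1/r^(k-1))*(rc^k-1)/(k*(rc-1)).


r^(k-1) = 2.6702
rc^k = 4.1509
eta = 0.5326 = 53.2582%

53.2582%


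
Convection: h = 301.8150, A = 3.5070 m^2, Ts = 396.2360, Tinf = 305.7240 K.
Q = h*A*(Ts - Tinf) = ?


dT = 90.5120 K
Q = 301.8150 * 3.5070 * 90.5120 = 95803.8026 W

95803.8026 W


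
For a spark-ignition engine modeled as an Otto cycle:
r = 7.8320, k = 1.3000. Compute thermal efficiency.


r^(k-1) = 1.8542
eta = 1 - 1/1.8542 = 0.4607 = 46.0690%

46.0690%


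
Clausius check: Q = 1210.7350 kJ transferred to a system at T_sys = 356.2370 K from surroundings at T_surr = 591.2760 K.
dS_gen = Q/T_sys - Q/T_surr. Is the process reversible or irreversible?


dS_sys = 1210.7350/356.2370 = 3.3987 kJ/K
dS_surr = -1210.7350/591.2760 = -2.0477 kJ/K
dS_gen = 3.3987 - 2.0477 = 1.3510 kJ/K (irreversible)

dS_gen = 1.3510 kJ/K, irreversible


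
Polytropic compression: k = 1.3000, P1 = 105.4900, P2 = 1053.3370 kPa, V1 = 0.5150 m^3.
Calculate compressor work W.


(k-1)/k = 0.2308
(P2/P1)^exp = 1.7007
W = 4.3333 * 105.4900 * 0.5150 * (1.7007 - 1) = 164.9512 kJ

164.9512 kJ


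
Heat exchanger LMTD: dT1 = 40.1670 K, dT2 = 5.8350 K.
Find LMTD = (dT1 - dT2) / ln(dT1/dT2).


dT1/dT2 = 6.8838
ln(dT1/dT2) = 1.9292
LMTD = 34.3320 / 1.9292 = 17.7962 K

17.7962 K


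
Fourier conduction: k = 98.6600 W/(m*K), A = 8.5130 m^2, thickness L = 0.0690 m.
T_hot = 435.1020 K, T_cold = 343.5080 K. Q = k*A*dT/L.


dT = 91.5940 K
Q = 98.6600 * 8.5130 * 91.5940 / 0.0690 = 1114914.7967 W

1114914.7967 W


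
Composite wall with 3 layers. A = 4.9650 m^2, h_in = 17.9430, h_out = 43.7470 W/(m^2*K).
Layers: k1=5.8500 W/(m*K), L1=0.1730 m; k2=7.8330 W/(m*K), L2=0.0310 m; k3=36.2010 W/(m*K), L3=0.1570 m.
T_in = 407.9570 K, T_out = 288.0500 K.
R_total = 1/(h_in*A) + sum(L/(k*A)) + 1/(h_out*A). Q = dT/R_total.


R_conv_in = 1/(17.9430*4.9650) = 0.0112
R_1 = 0.1730/(5.8500*4.9650) = 0.0060
R_2 = 0.0310/(7.8330*4.9650) = 0.0008
R_3 = 0.1570/(36.2010*4.9650) = 0.0009
R_conv_out = 1/(43.7470*4.9650) = 0.0046
R_total = 0.0235 K/W
Q = 119.9070 / 0.0235 = 5112.0464 W

R_total = 0.0235 K/W, Q = 5112.0464 W


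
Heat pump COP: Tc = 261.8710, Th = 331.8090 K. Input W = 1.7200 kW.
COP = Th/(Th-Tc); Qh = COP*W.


COP = 331.8090 / 69.9380 = 4.7443
Qh = 4.7443 * 1.7200 = 8.1602 kW

COP = 4.7443, Qh = 8.1602 kW


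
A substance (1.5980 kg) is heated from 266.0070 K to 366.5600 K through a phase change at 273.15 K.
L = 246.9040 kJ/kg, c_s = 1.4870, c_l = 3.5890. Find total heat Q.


Q1 (sensible, solid) = 1.5980 * 1.4870 * 7.1430 = 16.9734 kJ
Q2 (latent) = 1.5980 * 246.9040 = 394.5526 kJ
Q3 (sensible, liquid) = 1.5980 * 3.5890 * 93.4100 = 535.7271 kJ
Q_total = 947.2531 kJ

947.2531 kJ


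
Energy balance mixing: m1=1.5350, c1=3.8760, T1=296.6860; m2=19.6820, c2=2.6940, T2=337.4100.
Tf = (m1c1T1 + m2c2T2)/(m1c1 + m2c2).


num = 19655.7752
den = 58.9730
Tf = 333.3014 K

333.3014 K


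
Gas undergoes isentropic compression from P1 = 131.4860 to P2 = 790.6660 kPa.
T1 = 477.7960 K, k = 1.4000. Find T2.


(k-1)/k = 0.2857
(P2/P1)^exp = 1.6696
T2 = 477.7960 * 1.6696 = 797.7125 K

797.7125 K


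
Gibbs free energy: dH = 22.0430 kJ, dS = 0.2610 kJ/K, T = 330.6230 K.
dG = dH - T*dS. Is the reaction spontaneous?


T*dS = 330.6230 * 0.2610 = 86.2926 kJ
dG = 22.0430 - 86.2926 = -64.2496 kJ (spontaneous)

dG = -64.2496 kJ, spontaneous


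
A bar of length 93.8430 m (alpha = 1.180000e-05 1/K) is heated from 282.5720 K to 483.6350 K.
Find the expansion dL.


dT = 201.0630 K
dL = 1.180000e-05 * 93.8430 * 201.0630 = 0.222647 m
L_final = 94.065647 m

dL = 0.222647 m


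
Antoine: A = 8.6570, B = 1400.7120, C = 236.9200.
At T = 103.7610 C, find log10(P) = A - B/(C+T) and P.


C+T = 340.6810
B/(C+T) = 4.1115
log10(P) = 8.6570 - 4.1115 = 4.5455
P = 10^4.5455 = 35115.1015 mmHg

35115.1015 mmHg


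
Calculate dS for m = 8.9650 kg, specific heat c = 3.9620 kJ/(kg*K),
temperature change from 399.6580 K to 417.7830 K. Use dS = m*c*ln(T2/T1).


T2/T1 = 1.0454
ln(T2/T1) = 0.0444
dS = 8.9650 * 3.9620 * 0.0444 = 1.5754 kJ/K

1.5754 kJ/K


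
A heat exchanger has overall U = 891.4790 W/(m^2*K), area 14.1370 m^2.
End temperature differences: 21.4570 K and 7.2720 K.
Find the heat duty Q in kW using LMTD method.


LMTD = 13.1097 K
Q = 891.4790 * 14.1370 * 13.1097 = 165219.9922 W = 165.2200 kW

165.2200 kW
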